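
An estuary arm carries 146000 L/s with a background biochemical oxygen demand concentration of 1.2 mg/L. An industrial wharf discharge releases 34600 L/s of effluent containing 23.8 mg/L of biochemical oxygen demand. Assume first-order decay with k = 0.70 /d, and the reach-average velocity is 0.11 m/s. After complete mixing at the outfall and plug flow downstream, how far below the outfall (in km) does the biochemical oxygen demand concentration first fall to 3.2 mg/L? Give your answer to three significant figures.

7.43 km

Mass balance: C = (146000·1.200 + 34600·23.80) / 180600 = 998700/180600 = 5.530 mg/L.
Set 5.530·exp(−k·t) = 3.2 → t = ln(5.530/3.2)/k = 67520 s = 18.75 h.
Distance = v·t = 0.11·67520 = 7427 m = 7.427 km.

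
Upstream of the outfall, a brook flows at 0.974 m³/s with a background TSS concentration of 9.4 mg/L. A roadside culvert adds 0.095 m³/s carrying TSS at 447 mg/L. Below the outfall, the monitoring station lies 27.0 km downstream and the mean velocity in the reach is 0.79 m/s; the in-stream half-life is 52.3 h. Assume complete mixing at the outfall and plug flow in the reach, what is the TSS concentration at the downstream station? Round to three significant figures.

Flow-weighted average: C = (0.9740·9.400 + 0.09500·447.0) / 1.069 = 51.62/1.069 = 48.29 mg/L.
Travel time t = 27.0·1000 / 0.79 = 34180 s = 9.494 h.
Half-life 52.3 h → k = ln 2 / 52.3 = 0.01325 h⁻¹ = 0.3181 d⁻¹.
After decay, C = 48.29 × e^(−kt) = 48.29 × 0.8818 = 42.58 mg/L.

42.6 mg/L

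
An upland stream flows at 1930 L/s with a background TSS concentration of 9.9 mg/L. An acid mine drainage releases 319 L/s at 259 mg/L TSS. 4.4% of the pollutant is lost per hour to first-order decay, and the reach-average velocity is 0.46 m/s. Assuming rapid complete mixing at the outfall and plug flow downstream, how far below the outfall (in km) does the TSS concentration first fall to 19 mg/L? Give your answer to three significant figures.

31.9 km

After mixing, C = (1930·9.900 + 319.0·259.0) / 2249 = 101700/2249 = 45.23 mg/L.
4.4%/h lost → k = −ln(1 − 0.044) = 0.04500 h⁻¹.
Set 45.23·exp(−k·t) = 19 → t = ln(45.23/19)/k = 69390 s = 19.28 h.
Distance = v·t = 0.46·69390 = 31920 m = 31.92 km.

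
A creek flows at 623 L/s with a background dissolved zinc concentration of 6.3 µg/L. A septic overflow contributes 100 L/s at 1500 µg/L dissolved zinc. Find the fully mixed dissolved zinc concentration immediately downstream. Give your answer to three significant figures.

Flow-weighted average: C = (623.0·6.300 + 100.0·1500) / 723.0 = 153900/723.0 = 212.9 µg/L.

213 µg/L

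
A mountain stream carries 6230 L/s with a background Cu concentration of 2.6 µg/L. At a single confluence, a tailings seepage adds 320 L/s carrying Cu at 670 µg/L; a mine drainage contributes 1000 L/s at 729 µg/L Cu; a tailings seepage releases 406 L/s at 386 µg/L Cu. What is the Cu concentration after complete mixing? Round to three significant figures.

Flow-weighted average: C = (6230·2.600 + 320.0·670.0 + 1000·729.0 + 406.0·386.0) / 7956 = 1116000/7956 = 140.3 µg/L.

140 µg/L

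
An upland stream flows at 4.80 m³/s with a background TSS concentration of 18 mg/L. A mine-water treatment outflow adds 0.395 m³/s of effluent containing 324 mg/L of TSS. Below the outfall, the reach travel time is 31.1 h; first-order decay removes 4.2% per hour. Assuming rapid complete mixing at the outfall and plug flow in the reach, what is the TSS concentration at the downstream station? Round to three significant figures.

10.9 mg/L

Conservation of mass: C = (4.800·18.00 + 0.3950·324.0) / 5.195 = 214.4/5.195 = 41.27 mg/L.
4.2%/h lost → k = −ln(1 − 0.042) = 0.04291 h⁻¹.
After decay, C = 41.27 × e^(−kt) = 41.27 × 0.2633 = 10.87 mg/L.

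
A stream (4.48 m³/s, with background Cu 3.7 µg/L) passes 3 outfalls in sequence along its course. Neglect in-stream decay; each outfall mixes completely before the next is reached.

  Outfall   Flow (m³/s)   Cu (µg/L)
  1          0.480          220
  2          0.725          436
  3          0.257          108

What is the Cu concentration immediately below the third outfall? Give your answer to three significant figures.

78.4 µg/L

Below outfall 1: Q → 4.960 m³/s, C = (4.480·3.700 + 0.4800·220.0)/4.960 = 24.63 µg/L.
Below outfall 2: Q → 5.685 m³/s, C = (4.960·24.63 + 0.7250·436.0)/5.685 = 77.09 µg/L.
Below outfall 3: Q → 5.942 m³/s, C = (5.685·77.09 + 0.2570·108.0)/5.942 = 78.43 µg/L.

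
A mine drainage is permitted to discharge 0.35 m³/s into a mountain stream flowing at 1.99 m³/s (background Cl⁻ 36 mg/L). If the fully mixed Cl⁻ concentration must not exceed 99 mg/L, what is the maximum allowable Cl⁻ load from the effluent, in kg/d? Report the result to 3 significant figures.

13800 kg/d

Mass balance at the limit: 1.990·36.00 + 0.3500·Cₑ = 2.340·99 → Cₑ = 457.2 mg/L.
Load = 0.3500 m³/s × 457.2 g/m³ × 86 400 s/d = 13830 kg/d.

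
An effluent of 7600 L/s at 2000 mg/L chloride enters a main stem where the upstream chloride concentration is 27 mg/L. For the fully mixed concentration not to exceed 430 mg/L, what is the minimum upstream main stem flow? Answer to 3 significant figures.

29600 L/s

Set C_mix = 430: (Q·27.00 + 7600·2000) / (Q + 7600) = 430
→ Q = 7600·(2000 − 430)/(430 − 27.00) = 29610 L/s.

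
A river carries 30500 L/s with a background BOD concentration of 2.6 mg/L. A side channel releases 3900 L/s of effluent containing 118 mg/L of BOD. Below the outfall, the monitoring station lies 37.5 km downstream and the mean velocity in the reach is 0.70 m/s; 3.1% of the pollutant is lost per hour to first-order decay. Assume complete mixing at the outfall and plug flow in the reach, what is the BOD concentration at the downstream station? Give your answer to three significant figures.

9.82 mg/L

Flow-weighted average: C = (30500·2.600 + 3900·118.0) / 34400 = 539500/34400 = 15.68 mg/L.
Travel time t = 37.5·1000 / 0.70 = 53570 s = 14.88 h.
3.1%/h lost → k = −ln(1 − 0.031) = 0.03149 h⁻¹.
First-order decay: C = 15.68·exp(−k·t) = 15.68·0.6259 = 9.816 mg/L.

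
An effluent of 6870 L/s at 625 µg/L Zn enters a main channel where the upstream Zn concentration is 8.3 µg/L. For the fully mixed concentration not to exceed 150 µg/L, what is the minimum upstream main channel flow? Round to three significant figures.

23000 L/s

Set C_mix = 150: (Q·8.300 + 6870·625.0) / (Q + 6870) = 150
→ Q = 6870·(625.0 − 150)/(150 − 8.300) = 23030 L/s.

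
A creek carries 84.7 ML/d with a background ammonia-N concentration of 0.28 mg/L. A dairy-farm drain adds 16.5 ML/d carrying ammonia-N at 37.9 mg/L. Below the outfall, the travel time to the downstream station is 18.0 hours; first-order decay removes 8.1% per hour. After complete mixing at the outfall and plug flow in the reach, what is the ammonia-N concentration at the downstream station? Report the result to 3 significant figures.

Mixed concentration C = ΣQC/ΣQ = (84.70·0.2800 + 16.50·37.90) / 101.2 = 649.1/101.2 = 6.414 mg/L.
8.1%/h lost → k = −ln(1 − 0.081) = 0.08447 h⁻¹.
Applying C = C₀e^(−kt): 6.414 × 0.2186 = 1.402 mg/L.

1.40 mg/L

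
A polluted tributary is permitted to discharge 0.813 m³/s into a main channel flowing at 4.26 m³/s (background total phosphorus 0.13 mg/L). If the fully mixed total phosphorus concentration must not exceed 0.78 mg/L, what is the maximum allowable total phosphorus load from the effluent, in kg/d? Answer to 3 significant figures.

294 kg/d

Mass balance at the limit: 4.260·0.1300 + 0.8130·Cₑ = 5.073·0.78 → Cₑ = 4.186 mg/L.
Load = 0.8130 m³/s × 4.186 g/m³ × 86 400 s/d = 294.0 kg/d.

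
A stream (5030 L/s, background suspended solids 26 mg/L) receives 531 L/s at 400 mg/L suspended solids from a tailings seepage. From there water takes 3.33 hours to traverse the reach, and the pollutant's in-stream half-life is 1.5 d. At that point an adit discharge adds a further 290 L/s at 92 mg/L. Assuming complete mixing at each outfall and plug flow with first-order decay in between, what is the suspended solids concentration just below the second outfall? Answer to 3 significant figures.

59.6 mg/L

Mass balance: C = (5030·26.00 + 531.0·400.0) / 5561 = 343200/5561 = 61.71 mg/L; combined flow 5561 L/s.
Half-life 1.5 d → k = ln 2 / 1.5 = 0.4621 d⁻¹.
After decay, C = 61.71 × e^(−kt) = 61.71 × 0.9379 = 57.88 mg/L.
At the second outfall, C = (5561·57.88 + 290.0·92.00) / (5561 + 290.0) = 59.57 mg/L.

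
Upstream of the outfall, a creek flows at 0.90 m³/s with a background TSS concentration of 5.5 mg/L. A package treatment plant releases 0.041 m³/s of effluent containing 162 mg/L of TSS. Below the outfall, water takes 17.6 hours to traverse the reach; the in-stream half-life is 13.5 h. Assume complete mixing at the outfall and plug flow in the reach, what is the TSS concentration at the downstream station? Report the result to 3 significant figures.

After mixing, C = (0.9000·5.500 + 0.04100·162.0) / 0.9410 = 11.59/0.9410 = 12.32 mg/L.
Half-life 13.5 h → k = ln 2 / 13.5 = 0.05134 h⁻¹ = 1.232 d⁻¹.
Decay over the reach: 12.32·exp(−kt) = 12.32·0.4051 = 4.990 mg/L.

4.99 mg/L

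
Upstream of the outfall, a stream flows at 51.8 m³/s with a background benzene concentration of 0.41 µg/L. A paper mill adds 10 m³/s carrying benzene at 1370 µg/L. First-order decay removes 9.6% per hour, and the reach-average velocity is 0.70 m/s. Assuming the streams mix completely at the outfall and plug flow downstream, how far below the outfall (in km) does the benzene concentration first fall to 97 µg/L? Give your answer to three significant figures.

20.7 km

Flow-weighted average: C = (51.80·0.4100 + 10.00·1370) / 61.80 = 13720/61.80 = 222.0 µg/L.
9.6%/h lost → k = −ln(1 − 0.096) = 0.1009 h⁻¹.
Set 222.0·exp(−k·t) = 97 → t = ln(222.0/97)/k = 29540 s = 8.205 h.
Distance = v·t = 0.70·29540 = 20680 m = 20.68 km.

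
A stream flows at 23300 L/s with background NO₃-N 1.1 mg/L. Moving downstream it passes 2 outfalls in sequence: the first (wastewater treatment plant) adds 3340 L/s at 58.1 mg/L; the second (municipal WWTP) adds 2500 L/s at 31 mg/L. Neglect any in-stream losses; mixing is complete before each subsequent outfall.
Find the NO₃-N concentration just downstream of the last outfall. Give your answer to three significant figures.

10.2 mg/L

Below outfall 1: Q → 26640 L/s, C = (23300·1.100 + 3340·58.10)/26640 = 8.246 mg/L.
Below outfall 2: Q → 29140 L/s, C = (26640·8.246 + 2500·31.00)/29140 = 10.20 mg/L.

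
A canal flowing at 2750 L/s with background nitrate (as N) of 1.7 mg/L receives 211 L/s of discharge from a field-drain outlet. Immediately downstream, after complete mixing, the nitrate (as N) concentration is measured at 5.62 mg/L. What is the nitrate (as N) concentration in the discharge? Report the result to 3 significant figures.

Mass balance: 2750·1.700 + 211.0·Cₑ = 2961·5.620
→ Cₑ = (2961·5.620 − 2750·1.700) / 211.0 = 56.71 mg/L.

56.7 mg/L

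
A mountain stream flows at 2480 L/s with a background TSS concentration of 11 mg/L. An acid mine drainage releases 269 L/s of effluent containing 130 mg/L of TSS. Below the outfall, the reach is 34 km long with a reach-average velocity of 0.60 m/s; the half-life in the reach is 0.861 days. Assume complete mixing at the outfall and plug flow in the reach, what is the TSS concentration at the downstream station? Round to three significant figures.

13.4 mg/L

After mixing, C = (2480·11.00 + 269.0·130.0) / 2749 = 62250/2749 = 22.64 mg/L.
Travel time t = 34·1000 / 0.60 = 56670 s = 15.74 h.
Half-life 0.861 d → k = ln 2 / 0.861 = 0.8050 d⁻¹.
After decay, C = 22.64 × e^(−kt) = 22.64 × 0.5898 = 13.36 mg/L.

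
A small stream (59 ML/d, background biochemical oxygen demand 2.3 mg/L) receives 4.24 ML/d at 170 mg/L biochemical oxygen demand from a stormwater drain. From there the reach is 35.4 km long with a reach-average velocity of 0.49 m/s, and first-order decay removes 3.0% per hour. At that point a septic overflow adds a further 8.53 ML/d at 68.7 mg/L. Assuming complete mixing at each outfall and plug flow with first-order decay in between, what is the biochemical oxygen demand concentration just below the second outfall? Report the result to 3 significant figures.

14.6 mg/L

Conservation of mass: C = (59.00·2.300 + 4.240·170.0) / 63.24 = 856.5/63.24 = 13.54 mg/L; combined flow 63.24 ML/d.
Travel time t = 35.4·1000 / 0.49 = 72240 s = 20.07 h.
3.0%/h lost → k = −ln(1 − 0.03) = 0.03046 h⁻¹.
Decay over the reach: 13.54·exp(−kt) = 13.54·0.5427 = 7.350 mg/L.
At the second outfall, C = (63.24·7.350 + 8.530·68.70) / (63.24 + 8.530) = 14.64 mg/L.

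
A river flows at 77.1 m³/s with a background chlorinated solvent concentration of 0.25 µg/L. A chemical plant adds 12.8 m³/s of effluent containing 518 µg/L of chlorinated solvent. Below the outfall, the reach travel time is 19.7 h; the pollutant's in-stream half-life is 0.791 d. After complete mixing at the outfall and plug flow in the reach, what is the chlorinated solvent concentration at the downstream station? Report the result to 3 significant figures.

36.0 µg/L

Conservation of mass: C = (77.10·0.2500 + 12.80·518.0) / 89.90 = 6650/89.90 = 73.97 µg/L.
Half-life 0.791 d → k = ln 2 / 0.791 = 0.8763 d⁻¹.
First-order decay: C = 73.97·exp(−k·t) = 73.97·0.4871 = 36.03 µg/L.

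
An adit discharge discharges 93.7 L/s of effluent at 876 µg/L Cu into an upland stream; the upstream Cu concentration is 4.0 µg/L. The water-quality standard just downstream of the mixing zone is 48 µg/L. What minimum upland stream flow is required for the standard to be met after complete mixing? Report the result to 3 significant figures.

Set C_mix = 48: (Q·4.000 + 93.70·876.0) / (Q + 93.70) = 48
→ Q = 93.70·(876.0 − 48)/(48 − 4.000) = 1763 L/s.

1760 L/s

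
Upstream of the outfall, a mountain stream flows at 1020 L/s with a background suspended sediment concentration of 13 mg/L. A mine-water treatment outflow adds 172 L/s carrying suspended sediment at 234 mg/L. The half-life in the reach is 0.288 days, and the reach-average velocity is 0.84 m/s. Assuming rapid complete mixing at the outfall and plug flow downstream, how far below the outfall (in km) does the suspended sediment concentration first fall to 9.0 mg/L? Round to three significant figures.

48.5 km

Mixed concentration C = ΣQC/ΣQ = (1020·13.00 + 172.0·234.0) / 1192 = 53510/1192 = 44.89 mg/L.
Half-life 0.288 d → k = ln 2 / 0.288 = 2.407 d⁻¹.
Set 44.89·exp(−k·t) = 9.0 → t = ln(44.89/9.0)/k = 57690 s = 16.02 h.
Distance = v·t = 0.84·57690 = 48460 m = 48.46 km.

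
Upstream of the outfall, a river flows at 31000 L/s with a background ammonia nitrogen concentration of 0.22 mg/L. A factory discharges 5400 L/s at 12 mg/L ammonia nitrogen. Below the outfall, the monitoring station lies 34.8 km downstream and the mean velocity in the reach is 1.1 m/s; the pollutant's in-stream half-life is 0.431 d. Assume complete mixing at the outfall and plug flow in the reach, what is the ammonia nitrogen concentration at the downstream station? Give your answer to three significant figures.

After mixing, C = (31000·0.2200 + 5400·12.00) / 36400 = 71620/36400 = 1.968 mg/L.
Travel time t = 34.8·1000 / 1.1 = 31640 s = 8.788 h.
Half-life 0.431 d → k = ln 2 / 0.431 = 1.608 d⁻¹.
Decay over the reach: 1.968·exp(−kt) = 1.968·0.5550 = 1.092 mg/L.

1.09 mg/L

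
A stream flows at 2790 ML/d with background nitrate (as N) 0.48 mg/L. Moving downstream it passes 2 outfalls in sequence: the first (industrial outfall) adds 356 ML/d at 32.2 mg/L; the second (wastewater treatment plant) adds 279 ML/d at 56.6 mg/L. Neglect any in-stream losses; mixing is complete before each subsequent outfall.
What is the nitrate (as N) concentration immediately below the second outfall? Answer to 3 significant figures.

After outfall 1: Q = 2790 + 356.0 = 3146 ML/d; C = (2790·0.4800 + 356.0·32.20)/3146 = 4.069 mg/L.
After outfall 2: Q = 3146 + 279.0 = 3425 ML/d; C = (3146·4.069 + 279.0·56.60)/3425 = 8.349 mg/L.

8.35 mg/L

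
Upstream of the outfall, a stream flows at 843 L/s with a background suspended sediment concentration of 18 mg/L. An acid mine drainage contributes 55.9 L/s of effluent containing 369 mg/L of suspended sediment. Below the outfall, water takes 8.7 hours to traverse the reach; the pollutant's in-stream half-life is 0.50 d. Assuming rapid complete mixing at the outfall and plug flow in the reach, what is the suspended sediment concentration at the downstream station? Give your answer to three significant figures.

Flow-weighted average: C = (843.0·18.00 + 55.90·369.0) / 898.9 = 35800/898.9 = 39.83 mg/L.
Half-life 0.50 d → k = ln 2 / 0.50 = 1.386 d⁻¹.
First-order decay: C = 39.83·exp(−k·t) = 39.83·0.6050 = 24.10 mg/L.

24.1 mg/L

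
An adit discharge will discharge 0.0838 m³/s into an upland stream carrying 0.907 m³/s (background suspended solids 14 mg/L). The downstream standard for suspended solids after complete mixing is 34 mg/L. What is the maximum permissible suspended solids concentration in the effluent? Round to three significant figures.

250 mg/L

At the limit, (Qr·Cr + Qe·Cₑ)/(Qr + Qe) = 34:
Cₑ = (0.9908·34 − 0.9070·14.00) / 0.08380 = 250.5 mg/L.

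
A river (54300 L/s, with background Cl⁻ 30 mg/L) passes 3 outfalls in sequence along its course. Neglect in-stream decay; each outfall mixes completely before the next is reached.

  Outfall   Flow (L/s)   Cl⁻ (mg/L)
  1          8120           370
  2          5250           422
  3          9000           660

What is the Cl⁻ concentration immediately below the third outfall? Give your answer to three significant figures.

Outfall 1: combined Q = 62420 L/s; C = (54300·30.00 + 8120·370.0)/62420 = 74.23 mg/L.
Outfall 2: combined Q = 67670 L/s; C = (62420·74.23 + 5250·422.0)/67670 = 101.2 mg/L.
Outfall 3: combined Q = 76670 L/s; C = (67670·101.2 + 9000·660.0)/76670 = 166.8 mg/L.

167 mg/L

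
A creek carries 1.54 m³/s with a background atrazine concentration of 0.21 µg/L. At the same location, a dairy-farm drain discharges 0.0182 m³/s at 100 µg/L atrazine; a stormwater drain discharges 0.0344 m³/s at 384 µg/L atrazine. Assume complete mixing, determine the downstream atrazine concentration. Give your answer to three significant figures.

Mixed concentration C = ΣQC/ΣQ = (1.540·0.2100 + 0.01820·100.0 + 0.03440·384.0) / 1.593 = 15.35/1.593 = 9.640 µg/L.

9.64 µg/L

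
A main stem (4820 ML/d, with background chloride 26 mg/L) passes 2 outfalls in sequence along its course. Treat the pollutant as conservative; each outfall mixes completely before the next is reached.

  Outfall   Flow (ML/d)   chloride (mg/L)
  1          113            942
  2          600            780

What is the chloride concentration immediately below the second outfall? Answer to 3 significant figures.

126 mg/L

Outfall 1: combined Q = 4933 ML/d; C = (4820·26.00 + 113.0·942.0)/4933 = 46.98 mg/L.
Outfall 2: combined Q = 5533 ML/d; C = (4933·46.98 + 600.0·780.0)/5533 = 126.5 mg/L.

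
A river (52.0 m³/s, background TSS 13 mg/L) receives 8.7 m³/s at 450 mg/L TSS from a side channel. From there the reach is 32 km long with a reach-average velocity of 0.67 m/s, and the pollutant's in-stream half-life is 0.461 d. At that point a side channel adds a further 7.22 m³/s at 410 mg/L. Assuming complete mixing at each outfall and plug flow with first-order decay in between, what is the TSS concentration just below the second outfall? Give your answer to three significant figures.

73.0 mg/L

After mixing, C = (52.00·13.00 + 8.700·450.0) / 60.70 = 4591/60.70 = 75.63 mg/L; combined flow 60.70 m³/s.
Travel time t = 32·1000 / 0.67 = 47760 s = 13.27 h.
Half-life 0.461 d → k = ln 2 / 0.461 = 1.504 d⁻¹.
After decay, C = 75.63 × e^(−kt) = 75.63 × 0.4355 = 32.94 mg/L.
Second outfall: C = (60.70·32.94 + 7.220·410.0)/67.92 = 73.02 mg/L.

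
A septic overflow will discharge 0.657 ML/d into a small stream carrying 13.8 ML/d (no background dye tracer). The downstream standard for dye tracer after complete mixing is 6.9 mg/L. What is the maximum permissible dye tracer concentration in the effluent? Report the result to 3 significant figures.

At the limit, (Qr·Cr + Qe·Cₑ)/(Qr + Qe) = 6.9:
Cₑ = (14.46·6.9 − 13.80·0) / 0.6570 = 151.8 mg/L.

152 mg/L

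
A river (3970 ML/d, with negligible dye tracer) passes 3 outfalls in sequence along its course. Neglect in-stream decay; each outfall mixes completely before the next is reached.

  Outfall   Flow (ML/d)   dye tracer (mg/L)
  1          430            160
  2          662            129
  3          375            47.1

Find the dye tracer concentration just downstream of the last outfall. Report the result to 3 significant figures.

Outfall 1: combined Q = 4400 ML/d; C = (3970·0 + 430.0·160.0)/4400 = 15.64 mg/L.
Outfall 2: combined Q = 5062 ML/d; C = (4400·15.64 + 662.0·129.0)/5062 = 30.46 mg/L.
Outfall 3: combined Q = 5437 ML/d; C = (5062·30.46 + 375.0·47.10)/5437 = 31.61 mg/L.

31.6 mg/L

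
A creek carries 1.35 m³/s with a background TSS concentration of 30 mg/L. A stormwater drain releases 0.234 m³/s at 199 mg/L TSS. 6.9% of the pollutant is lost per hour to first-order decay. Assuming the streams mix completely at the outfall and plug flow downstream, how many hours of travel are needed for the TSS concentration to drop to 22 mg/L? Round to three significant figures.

After mixing, C = (1.350·30.00 + 0.2340·199.0) / 1.584 = 87.07/1.584 = 54.97 mg/L.
6.9%/h lost → k = −ln(1 − 0.069) = 0.07150 h⁻¹.
54.97·exp(−k·t) = 22 → t = ln(54.97/22)/k = 46110 s = 12.81 h.

12.8 h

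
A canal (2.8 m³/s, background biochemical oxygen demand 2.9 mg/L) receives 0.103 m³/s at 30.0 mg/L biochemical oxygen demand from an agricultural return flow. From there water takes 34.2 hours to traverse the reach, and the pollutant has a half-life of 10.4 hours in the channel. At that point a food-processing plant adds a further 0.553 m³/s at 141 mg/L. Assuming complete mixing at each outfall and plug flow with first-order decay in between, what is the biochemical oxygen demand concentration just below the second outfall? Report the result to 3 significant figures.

Conservation of mass: C = (2.800·2.900 + 0.1030·30.00) / 2.903 = 11.21/2.903 = 3.862 mg/L; combined flow 2.903 m³/s.
Half-life 10.4 h → k = ln 2 / 10.4 = 0.06665 h⁻¹ = 1.600 d⁻¹.
Decay over the reach: 3.862·exp(−kt) = 3.862·0.1023 = 0.3952 mg/L.
At the second outfall, C = (2.903·0.3952 + 0.5530·141.0) / (2.903 + 0.5530) = 22.89 mg/L.

22.9 mg/L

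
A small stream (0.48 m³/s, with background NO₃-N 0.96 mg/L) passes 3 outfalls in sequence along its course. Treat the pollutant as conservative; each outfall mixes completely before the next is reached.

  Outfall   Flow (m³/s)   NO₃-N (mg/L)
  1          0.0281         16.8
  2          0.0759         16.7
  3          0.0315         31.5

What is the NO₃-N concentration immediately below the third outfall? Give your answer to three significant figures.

After outfall 1: Q = 0.4800 + 0.02810 = 0.5081 m³/s; C = (0.4800·0.9600 + 0.02810·16.80)/0.5081 = 1.836 mg/L.
After outfall 2: Q = 0.5081 + 0.07590 = 0.5840 m³/s; C = (0.5081·1.836 + 0.07590·16.70)/0.5840 = 3.768 mg/L.
After outfall 3: Q = 0.5840 + 0.03150 = 0.6155 m³/s; C = (0.5840·3.768 + 0.03150·31.50)/0.6155 = 5.187 mg/L.

5.19 mg/L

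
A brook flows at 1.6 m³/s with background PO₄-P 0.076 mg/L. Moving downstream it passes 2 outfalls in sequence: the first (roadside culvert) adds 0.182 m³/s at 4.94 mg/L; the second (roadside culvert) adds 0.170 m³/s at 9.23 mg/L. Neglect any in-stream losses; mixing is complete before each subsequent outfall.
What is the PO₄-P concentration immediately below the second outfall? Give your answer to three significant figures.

Below outfall 1: Q → 1.782 m³/s, C = (1.600·0.07600 + 0.1820·4.940)/1.782 = 0.5728 mg/L.
Below outfall 2: Q → 1.952 m³/s, C = (1.782·0.5728 + 0.1700·9.230)/1.952 = 1.327 mg/L.

1.33 mg/L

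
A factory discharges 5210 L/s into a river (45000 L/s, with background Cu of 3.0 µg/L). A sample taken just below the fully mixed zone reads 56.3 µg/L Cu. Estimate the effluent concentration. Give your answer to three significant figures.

517 µg/L

Mass balance: 45000·3.000 + 5210·Cₑ = 50210·56.30
→ Cₑ = (50210·56.30 − 45000·3.000) / 5210 = 516.7 µg/L.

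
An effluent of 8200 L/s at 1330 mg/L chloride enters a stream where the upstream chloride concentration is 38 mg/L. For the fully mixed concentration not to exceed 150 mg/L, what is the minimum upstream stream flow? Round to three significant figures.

86400 L/s

Set C_mix = 150: (Q·38.00 + 8200·1330) / (Q + 8200) = 150
→ Q = 8200·(1330 − 150)/(150 − 38.00) = 86390 L/s.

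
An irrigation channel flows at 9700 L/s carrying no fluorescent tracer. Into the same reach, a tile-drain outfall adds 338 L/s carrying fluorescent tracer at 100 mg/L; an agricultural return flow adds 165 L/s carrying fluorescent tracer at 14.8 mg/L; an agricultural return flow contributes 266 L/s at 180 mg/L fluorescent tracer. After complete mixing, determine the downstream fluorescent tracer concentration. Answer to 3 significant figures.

Mass balance: C = (9700·0 + 338.0·100.0 + 165.0·14.80 + 266.0·180.0) / 10470 = 84120/10470 = 8.035 mg/L.

8.04 mg/L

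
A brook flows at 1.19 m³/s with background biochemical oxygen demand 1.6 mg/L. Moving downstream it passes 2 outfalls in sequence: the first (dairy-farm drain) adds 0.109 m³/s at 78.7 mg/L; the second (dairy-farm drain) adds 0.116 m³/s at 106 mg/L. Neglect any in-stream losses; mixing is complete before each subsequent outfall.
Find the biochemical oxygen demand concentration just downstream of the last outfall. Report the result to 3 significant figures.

16.1 mg/L

Outfall 1: combined Q = 1.299 m³/s; C = (1.190·1.600 + 0.1090·78.70)/1.299 = 8.070 mg/L.
Outfall 2: combined Q = 1.415 m³/s; C = (1.299·8.070 + 0.1160·106.0)/1.415 = 16.10 mg/L.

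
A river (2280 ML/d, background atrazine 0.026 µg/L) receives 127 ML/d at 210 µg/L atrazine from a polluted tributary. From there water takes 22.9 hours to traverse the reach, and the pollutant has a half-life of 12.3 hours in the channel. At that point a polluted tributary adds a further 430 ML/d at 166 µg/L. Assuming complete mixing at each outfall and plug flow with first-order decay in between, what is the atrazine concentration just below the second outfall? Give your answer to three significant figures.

Mass balance: C = (2280·0.02600 + 127.0·210.0) / 2407 = 26730/2407 = 11.10 µg/L; combined flow 2407 ML/d.
Half-life 12.3 h → k = ln 2 / 12.3 = 0.05635 h⁻¹ = 1.352 d⁻¹.
Decay over the reach: 11.10·exp(−kt) = 11.10·0.2751 = 3.055 µg/L.
At the second outfall, C = (2407·3.055 + 430.0·166.0) / (2407 + 430.0) = 27.75 µg/L.

27.8 µg/L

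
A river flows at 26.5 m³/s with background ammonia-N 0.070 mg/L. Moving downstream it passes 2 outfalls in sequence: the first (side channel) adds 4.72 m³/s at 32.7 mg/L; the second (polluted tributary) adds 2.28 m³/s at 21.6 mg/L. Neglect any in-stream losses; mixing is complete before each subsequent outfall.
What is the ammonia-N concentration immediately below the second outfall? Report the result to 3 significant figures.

Below outfall 1: Q → 31.22 m³/s, C = (26.50·0.07000 + 4.720·32.70)/31.22 = 5.003 mg/L.
Below outfall 2: Q → 33.50 m³/s, C = (31.22·5.003 + 2.280·21.60)/33.50 = 6.133 mg/L.

6.13 mg/L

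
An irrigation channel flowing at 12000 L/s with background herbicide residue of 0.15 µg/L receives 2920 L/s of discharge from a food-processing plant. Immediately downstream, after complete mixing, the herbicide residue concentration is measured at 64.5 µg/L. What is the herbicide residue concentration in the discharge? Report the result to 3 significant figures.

329 µg/L

Mass balance: 12000·0.1500 + 2920·Cₑ = 14920·64.50
→ Cₑ = (14920·64.50 − 12000·0.1500) / 2920 = 329.0 µg/L.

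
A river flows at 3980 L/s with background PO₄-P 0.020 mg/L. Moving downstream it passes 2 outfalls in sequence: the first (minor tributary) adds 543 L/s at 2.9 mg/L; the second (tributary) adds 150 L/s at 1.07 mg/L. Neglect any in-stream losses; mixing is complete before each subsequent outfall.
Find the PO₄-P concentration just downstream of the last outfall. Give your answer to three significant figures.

After outfall 1: Q = 3980 + 543.0 = 4523 L/s; C = (3980·0.02000 + 543.0·2.900)/4523 = 0.3658 mg/L.
After outfall 2: Q = 4523 + 150.0 = 4673 L/s; C = (4523·0.3658 + 150.0·1.070)/4673 = 0.3884 mg/L.

0.388 mg/L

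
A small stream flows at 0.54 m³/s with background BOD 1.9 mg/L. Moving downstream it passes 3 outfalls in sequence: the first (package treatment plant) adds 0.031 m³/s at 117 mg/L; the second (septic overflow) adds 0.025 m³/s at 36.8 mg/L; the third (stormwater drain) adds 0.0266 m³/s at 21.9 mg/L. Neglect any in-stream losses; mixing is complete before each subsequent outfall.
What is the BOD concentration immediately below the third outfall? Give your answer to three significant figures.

9.89 mg/L

Below outfall 1: Q → 0.5710 m³/s, C = (0.5400·1.900 + 0.03100·117.0)/0.5710 = 8.149 mg/L.
Below outfall 2: Q → 0.5960 m³/s, C = (0.5710·8.149 + 0.02500·36.80)/0.5960 = 9.351 mg/L.
Below outfall 3: Q → 0.6226 m³/s, C = (0.5960·9.351 + 0.02660·21.90)/0.6226 = 9.887 mg/L.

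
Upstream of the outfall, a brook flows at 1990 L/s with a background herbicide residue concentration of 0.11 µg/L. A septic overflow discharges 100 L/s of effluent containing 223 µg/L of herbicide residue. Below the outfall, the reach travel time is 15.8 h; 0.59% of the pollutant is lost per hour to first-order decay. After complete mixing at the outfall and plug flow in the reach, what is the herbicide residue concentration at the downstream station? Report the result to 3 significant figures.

9.81 µg/L

Flow-weighted average: C = (1990·0.1100 + 100.0·223.0) / 2090 = 22520/2090 = 10.77 µg/L.
0.59%/h lost → k = −ln(1 − 0.0059) = 0.005917 h⁻¹.
Decay over the reach: 10.77·exp(−kt) = 10.77·0.9107 = 9.813 µg/L.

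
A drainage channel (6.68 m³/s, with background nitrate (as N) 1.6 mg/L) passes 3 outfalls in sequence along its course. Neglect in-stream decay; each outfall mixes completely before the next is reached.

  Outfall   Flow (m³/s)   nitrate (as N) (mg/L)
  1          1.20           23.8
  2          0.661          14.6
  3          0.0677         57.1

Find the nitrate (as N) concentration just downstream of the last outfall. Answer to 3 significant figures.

Below outfall 1: Q → 7.880 m³/s, C = (6.680·1.600 + 1.200·23.80)/7.880 = 4.981 mg/L.
Below outfall 2: Q → 8.541 m³/s, C = (7.880·4.981 + 0.6610·14.60)/8.541 = 5.725 mg/L.
Below outfall 3: Q → 8.609 m³/s, C = (8.541·5.725 + 0.06770·57.10)/8.609 = 6.129 mg/L.

6.13 mg/L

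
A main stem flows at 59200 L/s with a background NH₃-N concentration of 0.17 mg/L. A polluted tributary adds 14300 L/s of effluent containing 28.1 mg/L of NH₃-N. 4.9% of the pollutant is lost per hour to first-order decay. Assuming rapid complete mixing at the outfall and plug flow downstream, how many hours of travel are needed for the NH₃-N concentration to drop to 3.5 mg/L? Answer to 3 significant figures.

After mixing, C = (59200·0.1700 + 14300·28.10) / 73500 = 411900/73500 = 5.604 mg/L.
4.9%/h lost → k = −ln(1 − 0.049) = 0.05024 h⁻¹.
5.604·exp(−k·t) = 3.5 → t = ln(5.604/3.5)/k = 33730 s = 9.369 h.

9.37 h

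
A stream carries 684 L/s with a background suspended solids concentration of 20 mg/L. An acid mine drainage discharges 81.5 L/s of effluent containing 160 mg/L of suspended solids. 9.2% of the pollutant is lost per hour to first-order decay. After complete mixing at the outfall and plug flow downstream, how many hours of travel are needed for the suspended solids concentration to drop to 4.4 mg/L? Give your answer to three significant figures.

21.5 h

After mixing, C = (684.0·20.00 + 81.50·160.0) / 765.5 = 26720/765.5 = 34.91 mg/L.
9.2%/h lost → k = −ln(1 − 0.092) = 0.09651 h⁻¹.
34.91·exp(−k·t) = 4.4 → t = ln(34.91/4.4)/k = 77250 s = 21.46 h.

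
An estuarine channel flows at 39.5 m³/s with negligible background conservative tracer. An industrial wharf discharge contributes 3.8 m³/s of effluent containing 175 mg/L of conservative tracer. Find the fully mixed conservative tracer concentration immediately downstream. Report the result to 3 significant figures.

15.4 mg/L

After mixing, C = (39.50·0 + 3.800·175.0) / 43.30 = 665.0/43.30 = 15.36 mg/L.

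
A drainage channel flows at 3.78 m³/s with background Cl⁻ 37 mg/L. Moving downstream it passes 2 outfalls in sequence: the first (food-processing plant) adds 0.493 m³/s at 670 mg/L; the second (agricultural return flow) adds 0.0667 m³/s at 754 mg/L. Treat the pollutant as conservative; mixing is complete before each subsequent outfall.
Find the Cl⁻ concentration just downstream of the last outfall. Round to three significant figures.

Outfall 1: combined Q = 4.273 m³/s; C = (3.780·37.00 + 0.4930·670.0)/4.273 = 110.0 mg/L.
Outfall 2: combined Q = 4.340 m³/s; C = (4.273·110.0 + 0.06670·754.0)/4.340 = 119.9 mg/L.

120 mg/L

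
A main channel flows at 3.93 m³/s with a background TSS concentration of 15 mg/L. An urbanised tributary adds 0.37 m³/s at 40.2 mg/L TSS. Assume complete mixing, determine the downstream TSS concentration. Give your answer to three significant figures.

Flow-weighted average: C = (3.930·15.00 + 0.3700·40.20) / 4.300 = 73.82/4.300 = 17.17 mg/L.

17.2 mg/L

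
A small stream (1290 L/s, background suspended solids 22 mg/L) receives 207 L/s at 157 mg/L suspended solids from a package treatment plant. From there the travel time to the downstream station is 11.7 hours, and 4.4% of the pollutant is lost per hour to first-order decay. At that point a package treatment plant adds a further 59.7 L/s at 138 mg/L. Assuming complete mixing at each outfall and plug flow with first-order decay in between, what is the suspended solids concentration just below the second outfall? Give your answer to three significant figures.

28.4 mg/L

After mixing, C = (1290·22.00 + 207.0·157.0) / 1497 = 60880/1497 = 40.67 mg/L; combined flow 1497 L/s.
4.4%/h lost → k = −ln(1 − 0.044) = 0.04500 h⁻¹.
Applying C = C₀e^(−kt): 40.67 × 0.5907 = 24.02 mg/L.
At the second outfall, C = (1497·24.02 + 59.70·138.0) / (1497 + 59.70) = 28.39 mg/L.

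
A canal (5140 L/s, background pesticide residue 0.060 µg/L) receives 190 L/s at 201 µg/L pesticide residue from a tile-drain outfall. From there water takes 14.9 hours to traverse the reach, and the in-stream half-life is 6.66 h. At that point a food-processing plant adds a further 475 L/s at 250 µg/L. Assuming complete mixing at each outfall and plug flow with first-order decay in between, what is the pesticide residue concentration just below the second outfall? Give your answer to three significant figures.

Conservation of mass: C = (5140·0.06000 + 190.0·201.0) / 5330 = 38500/5330 = 7.223 µg/L; combined flow 5330 L/s.
Half-life 6.66 h → k = ln 2 / 6.66 = 0.1041 h⁻¹ = 2.498 d⁻¹.
Decay over the reach: 7.223·exp(−kt) = 7.223·0.2121 = 1.532 µg/L.
At the second outfall, C = (5330·1.532 + 475.0·250.0) / (5330 + 475.0) = 21.86 µg/L.

21.9 µg/L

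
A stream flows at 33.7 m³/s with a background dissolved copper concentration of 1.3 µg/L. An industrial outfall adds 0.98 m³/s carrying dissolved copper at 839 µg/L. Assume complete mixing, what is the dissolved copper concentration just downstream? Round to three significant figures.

25.0 µg/L

After mixing, C = (33.70·1.300 + 0.9800·839.0) / 34.68 = 866.0/34.68 = 24.97 µg/L.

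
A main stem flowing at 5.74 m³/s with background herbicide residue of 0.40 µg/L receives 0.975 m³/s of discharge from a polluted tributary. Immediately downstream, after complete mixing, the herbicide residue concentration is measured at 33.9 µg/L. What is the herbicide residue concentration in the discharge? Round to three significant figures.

231 µg/L

Mass balance: 5.740·0.4000 + 0.9750·Cₑ = 6.715·33.90
→ Cₑ = (6.715·33.90 − 5.740·0.4000) / 0.9750 = 231.1 µg/L.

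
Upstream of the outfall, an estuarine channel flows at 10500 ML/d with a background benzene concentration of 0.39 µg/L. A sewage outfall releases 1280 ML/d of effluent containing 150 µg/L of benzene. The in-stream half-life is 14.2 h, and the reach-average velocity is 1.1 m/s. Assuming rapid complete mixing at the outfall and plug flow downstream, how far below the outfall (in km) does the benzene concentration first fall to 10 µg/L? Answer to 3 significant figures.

Mass balance: C = (10500·0.3900 + 1280·150.0) / 11780 = 196100/11780 = 16.65 µg/L.
Half-life 14.2 h → k = ln 2 / 14.2 = 0.04881 h⁻¹ = 1.172 d⁻¹.
Set 16.65·exp(−k·t) = 10 → t = ln(16.65/10)/k = 37580 s = 10.44 h.
Distance = v·t = 1.1·37580 = 41340 m = 41.34 km.

41.3 km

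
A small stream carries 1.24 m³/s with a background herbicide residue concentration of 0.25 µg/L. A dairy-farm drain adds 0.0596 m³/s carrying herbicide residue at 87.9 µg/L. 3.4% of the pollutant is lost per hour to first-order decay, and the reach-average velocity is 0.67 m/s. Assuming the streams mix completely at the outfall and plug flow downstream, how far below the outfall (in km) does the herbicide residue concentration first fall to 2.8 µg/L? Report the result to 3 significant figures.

29.4 km

After mixing, C = (1.240·0.2500 + 0.05960·87.90) / 1.300 = 5.549/1.300 = 4.270 µg/L.
3.4%/h lost → k = −ln(1 − 0.034) = 0.03459 h⁻¹.
Set 4.270·exp(−k·t) = 2.8 → t = ln(4.270/2.8)/k = 43910 s = 12.20 h.
Distance = v·t = 0.67·43910 = 29420 m = 29.42 km.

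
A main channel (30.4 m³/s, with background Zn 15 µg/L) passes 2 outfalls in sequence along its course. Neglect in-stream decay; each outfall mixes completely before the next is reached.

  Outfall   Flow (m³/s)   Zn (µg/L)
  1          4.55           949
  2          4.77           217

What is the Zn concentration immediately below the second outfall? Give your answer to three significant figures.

Outfall 1: combined Q = 34.95 m³/s; C = (30.40·15.00 + 4.550·949.0)/34.95 = 136.6 µg/L.
Outfall 2: combined Q = 39.72 m³/s; C = (34.95·136.6 + 4.770·217.0)/39.72 = 146.2 µg/L.

146 µg/L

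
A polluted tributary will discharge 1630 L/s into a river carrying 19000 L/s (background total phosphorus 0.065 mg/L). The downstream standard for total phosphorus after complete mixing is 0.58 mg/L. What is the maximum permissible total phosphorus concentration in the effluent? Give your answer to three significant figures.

At the limit, (Qr·Cr + Qe·Cₑ)/(Qr + Qe) = 0.58:
Cₑ = (20630·0.58 − 19000·0.06500) / 1630 = 6.583 mg/L.

6.58 mg/L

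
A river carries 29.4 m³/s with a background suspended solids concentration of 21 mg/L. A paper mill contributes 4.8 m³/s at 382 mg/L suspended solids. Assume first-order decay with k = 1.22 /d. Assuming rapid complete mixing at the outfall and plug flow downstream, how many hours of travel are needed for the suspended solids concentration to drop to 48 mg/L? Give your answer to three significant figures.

After mixing, C = (29.40·21.00 + 4.800·382.0) / 34.20 = 2451/34.20 = 71.67 mg/L.
71.67·exp(−k·t) = 48 → t = ln(71.67/48)/k = 28390 s = 7.885 h.

7.89 h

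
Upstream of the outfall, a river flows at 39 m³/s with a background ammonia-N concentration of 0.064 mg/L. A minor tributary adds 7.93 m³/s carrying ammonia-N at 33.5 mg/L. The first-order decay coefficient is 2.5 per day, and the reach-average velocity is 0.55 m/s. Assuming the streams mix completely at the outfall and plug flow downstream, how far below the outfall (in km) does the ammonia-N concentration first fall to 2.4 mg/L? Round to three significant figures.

16.5 km

Conservation of mass: C = (39.00·0.06400 + 7.930·33.50) / 46.93 = 268.2/46.93 = 5.714 mg/L.
Set 5.714·exp(−k·t) = 2.4 → t = ln(5.714/2.4)/k = 29980 s = 8.327 h.
Distance = v·t = 0.55·29980 = 16490 m = 16.49 km.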